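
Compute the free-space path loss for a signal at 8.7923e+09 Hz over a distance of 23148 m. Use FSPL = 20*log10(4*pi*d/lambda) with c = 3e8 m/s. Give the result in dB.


lambda = c / f = 3.0000e+08 / 8.7923e+09 = 0.03412076 m
FSPL = 20 * log10(4*pi*23148/0.03412076) = 138.6 dB

138.6 dB


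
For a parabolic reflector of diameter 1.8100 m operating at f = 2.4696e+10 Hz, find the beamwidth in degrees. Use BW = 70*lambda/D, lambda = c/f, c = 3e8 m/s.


lambda = c / f = 3.0000e+08 / 2.4696e+10 = 0.01214772 m
BW = 70 * 0.01214772 / 1.8100 = 0.4698 deg

0.4698 deg


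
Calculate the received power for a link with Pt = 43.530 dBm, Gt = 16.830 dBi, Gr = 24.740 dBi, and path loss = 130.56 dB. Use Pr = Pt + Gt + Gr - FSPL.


Pr = 43.530 + 16.830 + 24.740 - 130.56 = -45.46 dBm

-45.46 dBm


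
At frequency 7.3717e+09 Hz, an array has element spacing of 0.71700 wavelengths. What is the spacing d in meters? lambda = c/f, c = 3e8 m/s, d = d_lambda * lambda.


lambda = c / f = 3.0000e+08 / 7.3717e+09 = 0.04069618 m
d = 0.71700 * 0.04069618 = 0.02918 m

0.02918 m


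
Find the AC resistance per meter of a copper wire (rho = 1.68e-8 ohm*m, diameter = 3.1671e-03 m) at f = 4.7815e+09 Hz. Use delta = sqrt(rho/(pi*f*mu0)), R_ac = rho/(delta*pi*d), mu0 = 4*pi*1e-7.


delta = sqrt(1.68e-8 / (pi * 4.7815e+09 * 4*pi*1e-7)) = 9.433931e-07 m
R_ac = 1.68e-8 / (9.433931e-07 * pi * 3.1671e-03) = 1.790 ohm/m

1.790 ohm/m


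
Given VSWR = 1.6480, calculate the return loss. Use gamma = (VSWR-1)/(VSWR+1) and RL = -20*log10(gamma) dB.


gamma = (1.6480 - 1) / (1.6480 + 1) = 0.2447130
RL = -20 * log10(0.2447130) = 12.23 dB

12.23 dB


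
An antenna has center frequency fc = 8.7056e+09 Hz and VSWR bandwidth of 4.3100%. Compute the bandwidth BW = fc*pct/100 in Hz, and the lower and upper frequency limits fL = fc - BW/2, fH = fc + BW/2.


BW = 8.7056e+09 * 4.3100/100 = 3.752114e+08 Hz
fL = 8.7056e+09 - 3.752114e+08/2 = 8.518e+09 Hz
fH = 8.7056e+09 + 3.752114e+08/2 = 8.893e+09 Hz

BW=3.752e+08 Hz, fL=8.518e+09 Hz, fH=8.893e+09 Hz


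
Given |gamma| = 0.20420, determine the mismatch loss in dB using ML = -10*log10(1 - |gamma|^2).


ML = -10 * log10(1 - 0.20420^2) = -10 * log10(0.95830236) = 0.1850 dB

0.1850 dB


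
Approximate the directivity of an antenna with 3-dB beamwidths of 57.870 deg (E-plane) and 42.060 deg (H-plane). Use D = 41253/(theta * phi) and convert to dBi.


D_linear = 41253 / (57.870 * 42.060) = 16.94856
D_dBi = 10 * log10(16.94856) = 12.29 dBi

12.29 dBi


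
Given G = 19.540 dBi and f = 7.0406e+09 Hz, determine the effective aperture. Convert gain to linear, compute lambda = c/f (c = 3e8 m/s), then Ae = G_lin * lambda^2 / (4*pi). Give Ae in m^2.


lambda = c / f = 3.0000e+08 / 7.0406e+09 = 0.04261000 m
G_linear = 10^(19.540/10) = 89.94976
Ae = G_linear * lambda^2 / (4*pi) = 89.94976 * 0.04261000^2 / (4*pi) = 0.01300 m^2

0.01300 m^2


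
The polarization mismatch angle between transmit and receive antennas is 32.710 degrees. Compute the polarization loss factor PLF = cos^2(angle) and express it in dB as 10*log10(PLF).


PLF_linear = cos^2(32.710 deg) = 0.7079817
PLF_dB = 10 * log10(0.7079817) = -1.500 dB

-1.500 dB


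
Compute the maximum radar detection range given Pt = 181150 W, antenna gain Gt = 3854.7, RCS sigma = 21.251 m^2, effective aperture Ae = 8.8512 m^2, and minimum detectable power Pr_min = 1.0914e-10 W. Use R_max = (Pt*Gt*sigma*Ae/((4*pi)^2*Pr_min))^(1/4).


R^4 = 181150*3854.7*21.251*8.8512 / ((4*pi)^2 * 1.0914e-10) = 7.620909e+18
R_max = 7.620909e+18^0.25 = 52541 m

52541 m


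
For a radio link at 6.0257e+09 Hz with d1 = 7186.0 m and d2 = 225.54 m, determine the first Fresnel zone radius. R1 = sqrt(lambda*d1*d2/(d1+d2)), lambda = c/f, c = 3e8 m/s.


lambda = c / f = 3.0000e+08 / 6.0257e+09 = 0.04978675 m
R1 = sqrt(0.04978675 * 7186.0 * 225.54 / (7186.0 + 225.54)) = 3.300 m

3.300 m


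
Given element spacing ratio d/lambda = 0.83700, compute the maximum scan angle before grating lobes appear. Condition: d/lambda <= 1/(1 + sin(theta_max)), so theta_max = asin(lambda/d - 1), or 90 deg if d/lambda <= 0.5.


lambda/d - 1 = 1/0.83700 - 1 = 0.1947431
theta_max = asin(0.1947431) = 11.23 deg

11.23 deg


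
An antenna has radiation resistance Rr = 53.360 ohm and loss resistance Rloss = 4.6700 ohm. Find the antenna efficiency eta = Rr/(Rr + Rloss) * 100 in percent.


eta = 53.360 / (53.360 + 4.6700) * 100 = 91.95%

91.95%


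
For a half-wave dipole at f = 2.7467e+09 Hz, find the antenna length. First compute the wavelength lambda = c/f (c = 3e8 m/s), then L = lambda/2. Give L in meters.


lambda = c / f = 3.0000e+08 / 2.7467e+09 = 0.1092220 m
L = lambda / 2 = 0.1092220 / 2 = 0.05461 m

0.05461 m


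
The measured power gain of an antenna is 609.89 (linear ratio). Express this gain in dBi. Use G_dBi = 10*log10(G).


G_dBi = 10 * log10(609.89) = 27.85 dBi

27.85 dBi


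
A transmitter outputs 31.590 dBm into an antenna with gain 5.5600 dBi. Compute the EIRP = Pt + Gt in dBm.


EIRP = Pt + Gt = 31.590 + 5.5600 = 37.15 dBm

37.15 dBm


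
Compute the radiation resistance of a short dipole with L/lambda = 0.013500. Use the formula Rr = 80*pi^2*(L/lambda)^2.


Rr = 80 * pi^2 * (0.013500)^2 = 80 * 9.869604 * 1.822500e-04 = 0.1439 ohm

0.1439 ohm


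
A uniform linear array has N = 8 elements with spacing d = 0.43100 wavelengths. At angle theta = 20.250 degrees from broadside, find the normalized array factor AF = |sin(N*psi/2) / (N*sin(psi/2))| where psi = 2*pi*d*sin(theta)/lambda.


psi = 2*pi*0.43100*sin(20.250 deg) = 0.9373033 rad
AF = |sin(8*0.9373033/2) / (8*sin(0.9373033/2))| = 0.1580

0.1580


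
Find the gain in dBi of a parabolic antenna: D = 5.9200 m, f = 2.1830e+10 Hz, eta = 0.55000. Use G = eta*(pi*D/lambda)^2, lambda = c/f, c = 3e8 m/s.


lambda = c / f = 3.0000e+08 / 2.1830e+10 = 0.01374256 m
G_linear = 0.55000 * (pi * 5.9200 / 0.01374256)^2 = 1.007327e+06
G_dBi = 10 * log10(1.007327e+06) = 60.03 dBi

60.03 dBi


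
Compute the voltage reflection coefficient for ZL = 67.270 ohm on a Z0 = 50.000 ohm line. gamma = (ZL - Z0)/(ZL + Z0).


gamma = (67.270 - 50.000) / (67.270 + 50.000) = 0.1473

0.1473


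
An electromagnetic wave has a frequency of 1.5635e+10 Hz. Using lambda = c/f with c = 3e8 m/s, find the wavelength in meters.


lambda = c / f = 3.0000e+08 / 1.5635e+10 = 0.01919 m

0.01919 m


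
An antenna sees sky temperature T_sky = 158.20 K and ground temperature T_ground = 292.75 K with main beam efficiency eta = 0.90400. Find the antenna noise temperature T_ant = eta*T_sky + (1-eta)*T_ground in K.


T_ant = 0.90400 * 158.20 + (1 - 0.90400) * 292.75 = 171.1 K

171.1 K


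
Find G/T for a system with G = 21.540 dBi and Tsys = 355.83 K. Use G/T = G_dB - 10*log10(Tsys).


G/T = 21.540 - 10*log10(355.83) = 21.540 - 25.51243 = -3.972 dB/K

-3.972 dB/K


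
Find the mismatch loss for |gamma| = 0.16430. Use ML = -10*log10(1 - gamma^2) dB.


ML = -10 * log10(1 - 0.16430^2) = -10 * log10(0.97300551) = 0.1188 dB

0.1188 dB


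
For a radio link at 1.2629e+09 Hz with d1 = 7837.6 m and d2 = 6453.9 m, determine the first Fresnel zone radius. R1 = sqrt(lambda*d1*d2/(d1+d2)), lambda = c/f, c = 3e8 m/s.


lambda = c / f = 3.0000e+08 / 1.2629e+09 = 0.2375485 m
R1 = sqrt(0.2375485 * 7837.6 * 6453.9 / (7837.6 + 6453.9)) = 29.00 m

29.00 m


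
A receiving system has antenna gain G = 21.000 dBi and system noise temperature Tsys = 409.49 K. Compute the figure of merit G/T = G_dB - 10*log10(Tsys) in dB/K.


G/T = 21.000 - 10*log10(409.49) = 21.000 - 26.12243 = -5.122 dB/K

-5.122 dB/K


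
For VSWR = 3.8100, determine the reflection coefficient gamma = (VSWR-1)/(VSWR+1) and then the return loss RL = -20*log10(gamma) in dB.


gamma = (3.8100 - 1) / (3.8100 + 1) = 0.5841996
RL = -20 * log10(0.5841996) = 4.669 dB

4.669 dB


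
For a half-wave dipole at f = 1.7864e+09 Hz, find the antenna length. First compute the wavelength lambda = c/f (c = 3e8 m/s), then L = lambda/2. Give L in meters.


lambda = c / f = 3.0000e+08 / 1.7864e+09 = 0.1679355 m
L = lambda / 2 = 0.1679355 / 2 = 0.08397 m

0.08397 m


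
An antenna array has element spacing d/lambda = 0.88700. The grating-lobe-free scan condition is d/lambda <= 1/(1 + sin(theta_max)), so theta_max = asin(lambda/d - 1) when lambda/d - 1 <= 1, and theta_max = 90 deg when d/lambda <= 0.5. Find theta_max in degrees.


lambda/d - 1 = 1/0.88700 - 1 = 0.1273957
theta_max = asin(0.1273957) = 7.319 deg

7.319 deg


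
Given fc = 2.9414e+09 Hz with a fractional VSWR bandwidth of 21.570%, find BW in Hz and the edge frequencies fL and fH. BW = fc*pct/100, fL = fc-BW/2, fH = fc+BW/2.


BW = 2.9414e+09 * 21.570/100 = 6.344600e+08 Hz
fL = 2.9414e+09 - 6.344600e+08/2 = 2.624e+09 Hz
fH = 2.9414e+09 + 6.344600e+08/2 = 3.259e+09 Hz

BW=6.345e+08 Hz, fL=2.624e+09 Hz, fH=3.259e+09 Hz


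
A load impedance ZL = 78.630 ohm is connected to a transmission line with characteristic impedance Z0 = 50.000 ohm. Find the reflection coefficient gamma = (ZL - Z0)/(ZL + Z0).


gamma = (78.630 - 50.000) / (78.630 + 50.000) = 0.2226

0.2226


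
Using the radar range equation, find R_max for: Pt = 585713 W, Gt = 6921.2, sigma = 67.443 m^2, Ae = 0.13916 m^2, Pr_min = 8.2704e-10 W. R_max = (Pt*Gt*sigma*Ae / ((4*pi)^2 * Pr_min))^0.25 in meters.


R^4 = 585713*6921.2*67.443*0.13916 / ((4*pi)^2 * 8.2704e-10) = 2.913207e+17
R_max = 2.913207e+17^0.25 = 23232 m

23232 m


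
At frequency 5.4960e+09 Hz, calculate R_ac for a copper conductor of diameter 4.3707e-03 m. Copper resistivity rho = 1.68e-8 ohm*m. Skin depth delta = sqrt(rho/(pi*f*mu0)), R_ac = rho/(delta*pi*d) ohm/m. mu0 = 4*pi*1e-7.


delta = sqrt(1.68e-8 / (pi * 5.4960e+09 * 4*pi*1e-7)) = 8.799367e-07 m
R_ac = 1.68e-8 / (8.799367e-07 * pi * 4.3707e-03) = 1.390 ohm/m

1.390 ohm/m


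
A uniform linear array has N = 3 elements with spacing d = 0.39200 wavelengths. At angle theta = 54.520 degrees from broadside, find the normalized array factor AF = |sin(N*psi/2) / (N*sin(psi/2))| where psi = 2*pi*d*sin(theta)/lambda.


psi = 2*pi*0.39200*sin(54.520 deg) = 2.005673 rad
AF = |sin(3*2.005673/2) / (3*sin(2.005673/2))| = 0.05247

0.05247


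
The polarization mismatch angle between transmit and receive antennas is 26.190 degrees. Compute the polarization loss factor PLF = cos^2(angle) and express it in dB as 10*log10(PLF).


PLF_linear = cos^2(26.190 deg) = 0.8052108
PLF_dB = 10 * log10(0.8052108) = -0.9409 dB

-0.9409 dB


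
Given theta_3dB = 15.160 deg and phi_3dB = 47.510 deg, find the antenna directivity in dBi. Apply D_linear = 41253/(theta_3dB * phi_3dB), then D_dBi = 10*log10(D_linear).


D_linear = 41253 / (15.160 * 47.510) = 57.27582
D_dBi = 10 * log10(57.27582) = 17.58 dBi

17.58 dBi


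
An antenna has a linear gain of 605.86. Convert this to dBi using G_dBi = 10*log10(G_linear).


G_dBi = 10 * log10(605.86) = 27.82 dBi

27.82 dBi


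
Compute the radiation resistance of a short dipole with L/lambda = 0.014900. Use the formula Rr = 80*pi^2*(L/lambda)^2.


Rr = 80 * pi^2 * (0.014900)^2 = 80 * 9.869604 * 2.220100e-04 = 0.1753 ohm

0.1753 ohm


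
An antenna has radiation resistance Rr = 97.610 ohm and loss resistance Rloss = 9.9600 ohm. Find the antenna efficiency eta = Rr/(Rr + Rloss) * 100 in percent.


eta = 97.610 / (97.610 + 9.9600) * 100 = 90.74%

90.74%


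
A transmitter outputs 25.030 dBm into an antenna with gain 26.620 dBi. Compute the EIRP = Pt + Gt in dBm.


EIRP = Pt + Gt = 25.030 + 26.620 = 51.65 dBm

51.65 dBm


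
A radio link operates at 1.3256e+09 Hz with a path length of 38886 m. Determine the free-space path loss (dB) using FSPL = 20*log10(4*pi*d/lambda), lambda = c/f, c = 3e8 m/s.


lambda = c / f = 3.0000e+08 / 1.3256e+09 = 0.2263126 m
FSPL = 20 * log10(4*pi*38886/0.2263126) = 126.7 dB

126.7 dB


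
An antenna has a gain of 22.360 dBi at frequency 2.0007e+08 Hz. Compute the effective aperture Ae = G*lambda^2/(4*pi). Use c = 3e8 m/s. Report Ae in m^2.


lambda = c / f = 3.0000e+08 / 2.0007e+08 = 1.499475 m
G_linear = 10^(22.360/10) = 172.1869
Ae = G_linear * lambda^2 / (4*pi) = 172.1869 * 1.499475^2 / (4*pi) = 30.81 m^2

30.81 m^2


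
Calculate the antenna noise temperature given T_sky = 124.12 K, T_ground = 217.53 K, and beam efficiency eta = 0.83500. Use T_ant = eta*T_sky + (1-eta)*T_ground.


T_ant = 0.83500 * 124.12 + (1 - 0.83500) * 217.53 = 139.5 K

139.5 K


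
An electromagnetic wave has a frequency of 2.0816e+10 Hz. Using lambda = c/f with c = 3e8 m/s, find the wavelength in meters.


lambda = c / f = 3.0000e+08 / 2.0816e+10 = 0.01441 m

0.01441 m


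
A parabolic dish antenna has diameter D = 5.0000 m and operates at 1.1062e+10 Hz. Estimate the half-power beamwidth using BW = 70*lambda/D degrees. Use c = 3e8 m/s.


lambda = c / f = 3.0000e+08 / 1.1062e+10 = 0.02711987 m
BW = 70 * 0.02711987 / 5.0000 = 0.3797 deg

0.3797 deg


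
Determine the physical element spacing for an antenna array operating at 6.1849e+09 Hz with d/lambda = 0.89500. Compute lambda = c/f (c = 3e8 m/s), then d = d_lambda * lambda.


lambda = c / f = 3.0000e+08 / 6.1849e+09 = 0.04850523 m
d = 0.89500 * 0.04850523 = 0.04341 m

0.04341 m


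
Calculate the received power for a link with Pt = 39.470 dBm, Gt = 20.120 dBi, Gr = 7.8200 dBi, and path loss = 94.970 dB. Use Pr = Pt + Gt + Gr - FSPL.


Pr = 39.470 + 20.120 + 7.8200 - 94.970 = -27.56 dBm

-27.56 dBm


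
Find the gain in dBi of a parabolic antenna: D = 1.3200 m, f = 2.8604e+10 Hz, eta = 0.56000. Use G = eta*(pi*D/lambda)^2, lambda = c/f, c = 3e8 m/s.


lambda = c / f = 3.0000e+08 / 2.8604e+10 = 0.01048804 m
G_linear = 0.56000 * (pi * 1.3200 / 0.01048804)^2 = 87548.15
G_dBi = 10 * log10(87548.15) = 49.42 dBi

49.42 dBi


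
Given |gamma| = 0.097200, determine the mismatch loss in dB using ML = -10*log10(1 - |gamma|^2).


ML = -10 * log10(1 - 0.097200^2) = -10 * log10(0.99055216) = 0.04123 dB

0.04123 dB


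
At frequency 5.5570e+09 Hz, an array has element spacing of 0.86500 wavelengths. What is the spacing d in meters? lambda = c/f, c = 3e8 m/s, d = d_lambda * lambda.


lambda = c / f = 3.0000e+08 / 5.5570e+09 = 0.05398596 m
d = 0.86500 * 0.05398596 = 0.04670 m

0.04670 m


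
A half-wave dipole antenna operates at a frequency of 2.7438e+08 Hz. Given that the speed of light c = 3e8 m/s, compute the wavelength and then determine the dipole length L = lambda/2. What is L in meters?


lambda = c / f = 3.0000e+08 / 2.7438e+08 = 1.093374 m
L = lambda / 2 = 1.093374 / 2 = 0.5467 m

0.5467 m


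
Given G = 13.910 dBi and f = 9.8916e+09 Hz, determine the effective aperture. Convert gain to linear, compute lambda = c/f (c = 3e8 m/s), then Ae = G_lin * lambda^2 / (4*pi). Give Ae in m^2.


lambda = c / f = 3.0000e+08 / 9.8916e+09 = 0.03032876 m
G_linear = 10^(13.910/10) = 24.60368
Ae = G_linear * lambda^2 / (4*pi) = 24.60368 * 0.03032876^2 / (4*pi) = 1.801e-03 m^2

1.801e-03 m^2


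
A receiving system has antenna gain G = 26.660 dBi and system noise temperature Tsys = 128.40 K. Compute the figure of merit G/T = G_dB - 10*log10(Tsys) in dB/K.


G/T = 26.660 - 10*log10(128.40) = 26.660 - 21.08565 = 5.574 dB/K

5.574 dB/K


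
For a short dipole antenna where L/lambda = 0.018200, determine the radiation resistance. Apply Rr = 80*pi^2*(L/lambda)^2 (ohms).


Rr = 80 * pi^2 * (0.018200)^2 = 80 * 9.869604 * 3.312400e-04 = 0.2615 ohm

0.2615 ohm


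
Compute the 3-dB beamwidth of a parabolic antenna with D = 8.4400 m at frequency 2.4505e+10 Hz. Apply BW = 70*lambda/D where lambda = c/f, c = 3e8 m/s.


lambda = c / f = 3.0000e+08 / 2.4505e+10 = 0.01224240 m
BW = 70 * 0.01224240 / 8.4400 = 0.1015 deg

0.1015 deg


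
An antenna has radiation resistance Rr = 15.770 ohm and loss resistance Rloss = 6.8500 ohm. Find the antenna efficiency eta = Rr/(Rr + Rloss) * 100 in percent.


eta = 15.770 / (15.770 + 6.8500) * 100 = 69.72%

69.72%


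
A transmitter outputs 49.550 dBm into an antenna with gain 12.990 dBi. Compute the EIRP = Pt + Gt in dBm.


EIRP = Pt + Gt = 49.550 + 12.990 = 62.54 dBm

62.54 dBm


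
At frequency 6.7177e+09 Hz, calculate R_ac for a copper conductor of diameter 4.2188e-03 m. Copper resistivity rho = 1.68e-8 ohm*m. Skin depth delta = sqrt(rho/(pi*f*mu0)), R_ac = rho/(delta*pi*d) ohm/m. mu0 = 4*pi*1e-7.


delta = sqrt(1.68e-8 / (pi * 6.7177e+09 * 4*pi*1e-7)) = 7.959109e-07 m
R_ac = 1.68e-8 / (7.959109e-07 * pi * 4.2188e-03) = 1.593 ohm/m

1.593 ohm/m


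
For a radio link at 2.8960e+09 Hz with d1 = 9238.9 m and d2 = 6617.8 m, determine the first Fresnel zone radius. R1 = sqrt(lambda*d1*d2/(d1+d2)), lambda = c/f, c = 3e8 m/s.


lambda = c / f = 3.0000e+08 / 2.8960e+09 = 0.1035912 m
R1 = sqrt(0.1035912 * 9238.9 * 6617.8 / (9238.9 + 6617.8)) = 19.99 m

19.99 m


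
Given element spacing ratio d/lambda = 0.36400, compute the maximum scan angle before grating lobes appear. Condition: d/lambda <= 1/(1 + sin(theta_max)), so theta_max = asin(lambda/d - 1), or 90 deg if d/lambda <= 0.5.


lambda/d - 1 = 1/0.36400 - 1 = 1.747253 >= 1
d/lambda <= 0.5, so the array can scan to endfire without grating lobes: theta_max = 90 deg

90 deg


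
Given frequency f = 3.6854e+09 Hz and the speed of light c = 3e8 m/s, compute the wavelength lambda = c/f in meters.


lambda = c / f = 3.0000e+08 / 3.6854e+09 = 0.08140 m

0.08140 m


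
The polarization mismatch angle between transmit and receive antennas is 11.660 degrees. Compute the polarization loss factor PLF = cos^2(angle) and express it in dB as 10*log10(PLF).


PLF_linear = cos^2(11.660 deg) = 0.9591541
PLF_dB = 10 * log10(0.9591541) = -0.1811 dB

-0.1811 dB


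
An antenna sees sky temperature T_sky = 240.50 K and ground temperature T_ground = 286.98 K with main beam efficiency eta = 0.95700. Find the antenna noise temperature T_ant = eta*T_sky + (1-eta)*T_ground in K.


T_ant = 0.95700 * 240.50 + (1 - 0.95700) * 286.98 = 242.5 K

242.5 K


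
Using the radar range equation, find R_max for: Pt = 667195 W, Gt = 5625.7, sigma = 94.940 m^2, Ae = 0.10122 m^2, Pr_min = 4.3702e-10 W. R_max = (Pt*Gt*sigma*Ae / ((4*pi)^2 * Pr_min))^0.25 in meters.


R^4 = 667195*5625.7*94.940*0.10122 / ((4*pi)^2 * 4.3702e-10) = 5.226655e+17
R_max = 5.226655e+17^0.25 = 26888 m

26888 m


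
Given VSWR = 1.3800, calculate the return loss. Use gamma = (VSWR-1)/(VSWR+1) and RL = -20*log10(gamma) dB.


gamma = (1.3800 - 1) / (1.3800 + 1) = 0.1596639
RL = -20 * log10(0.1596639) = 15.94 dB

15.94 dB


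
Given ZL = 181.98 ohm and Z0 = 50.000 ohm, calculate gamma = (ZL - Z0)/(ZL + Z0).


gamma = (181.98 - 50.000) / (181.98 + 50.000) = 0.5689

0.5689


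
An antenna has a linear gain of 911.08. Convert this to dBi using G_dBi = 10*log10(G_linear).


G_dBi = 10 * log10(911.08) = 29.60 dBi

29.60 dBi


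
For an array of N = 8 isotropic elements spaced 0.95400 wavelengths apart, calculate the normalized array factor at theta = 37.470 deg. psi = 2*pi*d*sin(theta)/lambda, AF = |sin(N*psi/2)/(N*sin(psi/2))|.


psi = 2*pi*0.95400*sin(37.470 deg) = 3.646522 rad
AF = |sin(8*3.646522/2) / (8*sin(3.646522/2))| = 0.1163

0.1163


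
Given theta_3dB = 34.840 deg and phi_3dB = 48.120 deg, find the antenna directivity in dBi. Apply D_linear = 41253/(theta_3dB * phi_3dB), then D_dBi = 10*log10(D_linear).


D_linear = 41253 / (34.840 * 48.120) = 24.60661
D_dBi = 10 * log10(24.60661) = 13.91 dBi

13.91 dBi


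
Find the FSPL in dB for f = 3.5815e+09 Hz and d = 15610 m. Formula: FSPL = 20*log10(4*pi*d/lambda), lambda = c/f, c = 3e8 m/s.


lambda = c / f = 3.0000e+08 / 3.5815e+09 = 0.08376379 m
FSPL = 20 * log10(4*pi*15610/0.08376379) = 127.4 dB

127.4 dB


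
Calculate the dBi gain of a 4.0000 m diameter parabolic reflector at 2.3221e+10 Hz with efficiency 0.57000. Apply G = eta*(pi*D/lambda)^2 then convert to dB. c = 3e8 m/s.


lambda = c / f = 3.0000e+08 / 2.3221e+10 = 0.01291934 m
G_linear = 0.57000 * (pi * 4.0000 / 0.01291934)^2 = 539279.5
G_dBi = 10 * log10(539279.5) = 57.32 dBi

57.32 dBi


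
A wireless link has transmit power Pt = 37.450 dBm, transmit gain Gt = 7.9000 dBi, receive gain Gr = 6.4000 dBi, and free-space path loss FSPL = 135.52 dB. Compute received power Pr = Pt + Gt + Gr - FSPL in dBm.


Pr = 37.450 + 7.9000 + 6.4000 - 135.52 = -83.77 dBm

-83.77 dBm


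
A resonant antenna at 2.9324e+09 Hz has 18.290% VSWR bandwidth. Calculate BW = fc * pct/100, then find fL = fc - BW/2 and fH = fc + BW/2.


BW = 2.9324e+09 * 18.290/100 = 5.363360e+08 Hz
fL = 2.9324e+09 - 5.363360e+08/2 = 2.664e+09 Hz
fH = 2.9324e+09 + 5.363360e+08/2 = 3.201e+09 Hz

BW=5.363e+08 Hz, fL=2.664e+09 Hz, fH=3.201e+09 Hz


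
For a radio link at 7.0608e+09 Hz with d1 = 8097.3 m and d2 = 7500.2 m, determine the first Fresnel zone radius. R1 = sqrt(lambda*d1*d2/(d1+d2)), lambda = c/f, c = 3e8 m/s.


lambda = c / f = 3.0000e+08 / 7.0608e+09 = 0.04248810 m
R1 = sqrt(0.04248810 * 8097.3 * 7500.2 / (8097.3 + 7500.2)) = 12.86 m

12.86 m


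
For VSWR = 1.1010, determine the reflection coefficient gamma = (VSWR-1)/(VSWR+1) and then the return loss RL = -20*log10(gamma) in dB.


gamma = (1.1010 - 1) / (1.1010 + 1) = 0.04807235
RL = -20 * log10(0.04807235) = 26.36 dB

26.36 dB


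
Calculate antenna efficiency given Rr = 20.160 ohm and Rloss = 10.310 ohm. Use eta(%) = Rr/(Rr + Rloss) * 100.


eta = 20.160 / (20.160 + 10.310) * 100 = 66.16%

66.16%


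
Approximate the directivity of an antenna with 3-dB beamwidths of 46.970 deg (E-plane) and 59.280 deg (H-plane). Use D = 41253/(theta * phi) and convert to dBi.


D_linear = 41253 / (46.970 * 59.280) = 14.81586
D_dBi = 10 * log10(14.81586) = 11.71 dBi

11.71 dBi


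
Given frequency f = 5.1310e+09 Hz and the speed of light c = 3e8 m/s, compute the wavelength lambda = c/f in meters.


lambda = c / f = 3.0000e+08 / 5.1310e+09 = 0.05847 m

0.05847 m


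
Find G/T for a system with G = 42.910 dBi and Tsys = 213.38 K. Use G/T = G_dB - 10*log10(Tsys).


G/T = 42.910 - 10*log10(213.38) = 42.910 - 23.29154 = 19.62 dB/K

19.62 dB/K


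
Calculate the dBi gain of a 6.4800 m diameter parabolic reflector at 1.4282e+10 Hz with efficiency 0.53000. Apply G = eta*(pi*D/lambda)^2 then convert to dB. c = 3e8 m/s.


lambda = c / f = 3.0000e+08 / 1.4282e+10 = 0.02100546 m
G_linear = 0.53000 * (pi * 6.4800 / 0.02100546)^2 = 497807.3
G_dBi = 10 * log10(497807.3) = 56.97 dBi

56.97 dBi


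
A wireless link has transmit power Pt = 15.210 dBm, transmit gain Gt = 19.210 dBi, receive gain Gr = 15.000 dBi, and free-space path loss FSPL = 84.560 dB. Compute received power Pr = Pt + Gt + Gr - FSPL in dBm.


Pr = 15.210 + 19.210 + 15.000 - 84.560 = -35.14 dBm

-35.14 dBm


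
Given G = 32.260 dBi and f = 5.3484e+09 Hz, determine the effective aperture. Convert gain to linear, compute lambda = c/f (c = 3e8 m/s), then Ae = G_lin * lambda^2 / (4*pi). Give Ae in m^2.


lambda = c / f = 3.0000e+08 / 5.3484e+09 = 0.05609154 m
G_linear = 10^(32.260/10) = 1682.674
Ae = G_linear * lambda^2 / (4*pi) = 1682.674 * 0.05609154^2 / (4*pi) = 0.4213 m^2

0.4213 m^2


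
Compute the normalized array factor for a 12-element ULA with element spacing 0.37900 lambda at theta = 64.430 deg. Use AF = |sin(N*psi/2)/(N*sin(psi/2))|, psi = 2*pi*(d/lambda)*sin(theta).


psi = 2*pi*0.37900*sin(64.430 deg) = 2.148097 rad
AF = |sin(12*2.148097/2) / (12*sin(2.148097/2))| = 0.03002

0.03002


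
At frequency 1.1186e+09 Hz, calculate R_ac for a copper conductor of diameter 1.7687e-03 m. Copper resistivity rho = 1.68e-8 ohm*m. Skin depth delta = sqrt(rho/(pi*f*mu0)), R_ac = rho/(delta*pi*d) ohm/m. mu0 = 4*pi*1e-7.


delta = sqrt(1.68e-8 / (pi * 1.1186e+09 * 4*pi*1e-7)) = 1.950461e-06 m
R_ac = 1.68e-8 / (1.950461e-06 * pi * 1.7687e-03) = 1.550 ohm/m

1.550 ohm/m


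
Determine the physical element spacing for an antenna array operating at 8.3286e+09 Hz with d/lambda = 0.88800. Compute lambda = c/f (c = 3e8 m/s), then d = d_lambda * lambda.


lambda = c / f = 3.0000e+08 / 8.3286e+09 = 0.03602046 m
d = 0.88800 * 0.03602046 = 0.03199 m

0.03199 m


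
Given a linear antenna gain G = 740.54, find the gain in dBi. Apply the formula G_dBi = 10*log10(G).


G_dBi = 10 * log10(740.54) = 28.70 dBi

28.70 dBi


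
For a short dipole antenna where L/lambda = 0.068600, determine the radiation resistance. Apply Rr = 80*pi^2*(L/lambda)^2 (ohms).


Rr = 80 * pi^2 * (0.068600)^2 = 80 * 9.869604 * 4.705960e-03 = 3.716 ohm

3.716 ohm


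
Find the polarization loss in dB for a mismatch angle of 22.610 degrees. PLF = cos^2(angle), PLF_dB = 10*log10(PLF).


PLF_linear = cos^2(22.610 deg) = 0.8521932
PLF_dB = 10 * log10(0.8521932) = -0.6946 dB

-0.6946 dB


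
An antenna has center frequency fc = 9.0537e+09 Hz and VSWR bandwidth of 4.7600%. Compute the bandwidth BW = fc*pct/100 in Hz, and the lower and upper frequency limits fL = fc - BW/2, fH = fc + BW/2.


BW = 9.0537e+09 * 4.7600/100 = 4.309561e+08 Hz
fL = 9.0537e+09 - 4.309561e+08/2 = 8.838e+09 Hz
fH = 9.0537e+09 + 4.309561e+08/2 = 9.269e+09 Hz

BW=4.310e+08 Hz, fL=8.838e+09 Hz, fH=9.269e+09 Hz


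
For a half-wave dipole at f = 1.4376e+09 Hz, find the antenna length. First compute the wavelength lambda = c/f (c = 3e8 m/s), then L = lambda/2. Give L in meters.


lambda = c / f = 3.0000e+08 / 1.4376e+09 = 0.2086811 m
L = lambda / 2 = 0.2086811 / 2 = 0.1043 m

0.1043 m


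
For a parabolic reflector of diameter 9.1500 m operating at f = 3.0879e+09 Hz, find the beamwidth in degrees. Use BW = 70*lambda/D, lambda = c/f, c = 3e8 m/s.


lambda = c / f = 3.0000e+08 / 3.0879e+09 = 0.09715341 m
BW = 70 * 0.09715341 / 9.1500 = 0.7433 deg

0.7433 deg


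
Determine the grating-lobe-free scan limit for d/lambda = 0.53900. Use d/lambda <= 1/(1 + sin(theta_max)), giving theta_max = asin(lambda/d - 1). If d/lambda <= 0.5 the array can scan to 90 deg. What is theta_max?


lambda/d - 1 = 1/0.53900 - 1 = 0.8552876
theta_max = asin(0.8552876) = 58.79 deg

58.79 deg


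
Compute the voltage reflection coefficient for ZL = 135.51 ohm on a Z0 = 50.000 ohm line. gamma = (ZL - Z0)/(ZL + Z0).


gamma = (135.51 - 50.000) / (135.51 + 50.000) = 0.4609

0.4609


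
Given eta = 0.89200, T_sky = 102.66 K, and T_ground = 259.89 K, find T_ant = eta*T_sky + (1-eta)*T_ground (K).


T_ant = 0.89200 * 102.66 + (1 - 0.89200) * 259.89 = 119.6 K

119.6 K


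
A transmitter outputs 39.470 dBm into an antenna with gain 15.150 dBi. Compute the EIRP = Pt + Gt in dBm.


EIRP = Pt + Gt = 39.470 + 15.150 = 54.62 dBm

54.62 dBm


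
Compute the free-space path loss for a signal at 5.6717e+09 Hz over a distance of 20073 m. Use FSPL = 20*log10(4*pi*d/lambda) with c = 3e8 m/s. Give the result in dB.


lambda = c / f = 3.0000e+08 / 5.6717e+09 = 0.05289419 m
FSPL = 20 * log10(4*pi*20073/0.05289419) = 133.6 dB

133.6 dB


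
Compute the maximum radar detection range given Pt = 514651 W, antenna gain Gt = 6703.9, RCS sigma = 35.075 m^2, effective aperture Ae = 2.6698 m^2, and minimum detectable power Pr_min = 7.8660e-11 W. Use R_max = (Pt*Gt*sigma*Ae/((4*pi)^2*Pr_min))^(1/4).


R^4 = 514651*6703.9*35.075*2.6698 / ((4*pi)^2 * 7.8660e-11) = 2.601016e+19
R_max = 2.601016e+19^0.25 = 71414 m

71414 m


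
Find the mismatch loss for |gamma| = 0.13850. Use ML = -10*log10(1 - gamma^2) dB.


ML = -10 * log10(1 - 0.13850^2) = -10 * log10(0.98081775) = 0.08412 dB

0.08412 dB


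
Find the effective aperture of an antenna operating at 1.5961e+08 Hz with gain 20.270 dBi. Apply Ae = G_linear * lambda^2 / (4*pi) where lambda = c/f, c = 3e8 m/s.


lambda = c / f = 3.0000e+08 / 1.5961e+08 = 1.879581 m
G_linear = 10^(20.270/10) = 106.4143
Ae = G_linear * lambda^2 / (4*pi) = 106.4143 * 1.879581^2 / (4*pi) = 29.92 m^2

29.92 m^2


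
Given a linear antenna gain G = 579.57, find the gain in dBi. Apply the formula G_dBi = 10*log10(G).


G_dBi = 10 * log10(579.57) = 27.63 dBi

27.63 dBi


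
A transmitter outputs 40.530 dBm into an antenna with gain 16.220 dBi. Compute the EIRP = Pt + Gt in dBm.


EIRP = Pt + Gt = 40.530 + 16.220 = 56.75 dBm

56.75 dBm


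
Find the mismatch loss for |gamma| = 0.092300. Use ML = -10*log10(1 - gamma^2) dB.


ML = -10 * log10(1 - 0.092300^2) = -10 * log10(0.99148071) = 0.03716 dB

0.03716 dB


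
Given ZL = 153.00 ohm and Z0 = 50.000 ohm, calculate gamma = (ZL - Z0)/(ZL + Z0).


gamma = (153.00 - 50.000) / (153.00 + 50.000) = 0.5074

0.5074


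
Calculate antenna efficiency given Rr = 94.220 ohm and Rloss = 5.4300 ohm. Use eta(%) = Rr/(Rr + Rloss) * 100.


eta = 94.220 / (94.220 + 5.4300) * 100 = 94.55%

94.55%


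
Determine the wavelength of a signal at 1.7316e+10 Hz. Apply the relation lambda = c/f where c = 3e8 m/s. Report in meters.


lambda = c / f = 3.0000e+08 / 1.7316e+10 = 0.01733 m

0.01733 m


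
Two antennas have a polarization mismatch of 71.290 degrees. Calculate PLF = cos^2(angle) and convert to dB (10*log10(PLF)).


PLF_linear = cos^2(71.290 deg) = 0.1028987
PLF_dB = 10 * log10(0.1028987) = -9.876 dB

-9.876 dB


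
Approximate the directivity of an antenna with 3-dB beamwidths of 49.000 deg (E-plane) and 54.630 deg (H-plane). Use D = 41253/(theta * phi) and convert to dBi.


D_linear = 41253 / (49.000 * 54.630) = 15.41091
D_dBi = 10 * log10(15.41091) = 11.88 dBi

11.88 dBi


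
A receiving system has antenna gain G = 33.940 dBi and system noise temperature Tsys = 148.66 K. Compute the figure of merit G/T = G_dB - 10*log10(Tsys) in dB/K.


G/T = 33.940 - 10*log10(148.66) = 33.940 - 21.72194 = 12.22 dB/K

12.22 dB/K


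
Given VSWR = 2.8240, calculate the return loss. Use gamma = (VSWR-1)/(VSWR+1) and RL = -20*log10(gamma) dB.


gamma = (2.8240 - 1) / (2.8240 + 1) = 0.4769874
RL = -20 * log10(0.4769874) = 6.430 dB

6.430 dB


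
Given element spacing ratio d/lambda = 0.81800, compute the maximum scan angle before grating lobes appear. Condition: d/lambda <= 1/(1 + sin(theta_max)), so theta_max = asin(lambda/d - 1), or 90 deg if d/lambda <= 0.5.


lambda/d - 1 = 1/0.81800 - 1 = 0.2224939
theta_max = asin(0.2224939) = 12.86 deg

12.86 deg


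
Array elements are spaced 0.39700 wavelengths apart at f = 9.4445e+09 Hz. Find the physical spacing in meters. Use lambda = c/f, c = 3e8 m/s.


lambda = c / f = 3.0000e+08 / 9.4445e+09 = 0.03176452 m
d = 0.39700 * 0.03176452 = 0.01261 m

0.01261 m


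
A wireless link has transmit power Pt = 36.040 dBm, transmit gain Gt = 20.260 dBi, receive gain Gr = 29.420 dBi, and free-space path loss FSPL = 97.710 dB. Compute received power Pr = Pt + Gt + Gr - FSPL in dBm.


Pr = 36.040 + 20.260 + 29.420 - 97.710 = -11.99 dBm

-11.99 dBm


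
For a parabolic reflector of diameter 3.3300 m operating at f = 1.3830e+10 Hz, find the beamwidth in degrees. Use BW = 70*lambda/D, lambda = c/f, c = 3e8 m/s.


lambda = c / f = 3.0000e+08 / 1.3830e+10 = 0.02169197 m
BW = 70 * 0.02169197 / 3.3300 = 0.4560 deg

0.4560 deg


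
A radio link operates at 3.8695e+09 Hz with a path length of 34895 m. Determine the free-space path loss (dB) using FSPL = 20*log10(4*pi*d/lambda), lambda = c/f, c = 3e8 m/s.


lambda = c / f = 3.0000e+08 / 3.8695e+09 = 0.07752940 m
FSPL = 20 * log10(4*pi*34895/0.07752940) = 135.1 dB

135.1 dB


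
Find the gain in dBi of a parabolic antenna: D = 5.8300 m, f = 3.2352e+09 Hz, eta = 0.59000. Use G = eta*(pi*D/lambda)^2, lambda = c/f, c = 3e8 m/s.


lambda = c / f = 3.0000e+08 / 3.2352e+09 = 0.09272997 m
G_linear = 0.59000 * (pi * 5.8300 / 0.09272997)^2 = 23017.00
G_dBi = 10 * log10(23017.00) = 43.62 dBi

43.62 dBi


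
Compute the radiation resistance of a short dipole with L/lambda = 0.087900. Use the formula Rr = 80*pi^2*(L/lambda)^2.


Rr = 80 * pi^2 * (0.087900)^2 = 80 * 9.869604 * 7.726410e-03 = 6.101 ohm

6.101 ohm


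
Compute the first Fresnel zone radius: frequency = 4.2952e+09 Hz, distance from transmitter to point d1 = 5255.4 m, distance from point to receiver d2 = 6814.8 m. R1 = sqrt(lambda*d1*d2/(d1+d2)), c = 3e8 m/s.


lambda = c / f = 3.0000e+08 / 4.2952e+09 = 0.06984541 m
R1 = sqrt(0.06984541 * 5255.4 * 6814.8 / (5255.4 + 6814.8)) = 14.40 m

14.40 m


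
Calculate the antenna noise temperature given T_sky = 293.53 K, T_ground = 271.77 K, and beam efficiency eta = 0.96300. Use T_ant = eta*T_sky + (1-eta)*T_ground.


T_ant = 0.96300 * 293.53 + (1 - 0.96300) * 271.77 = 292.7 K

292.7 K


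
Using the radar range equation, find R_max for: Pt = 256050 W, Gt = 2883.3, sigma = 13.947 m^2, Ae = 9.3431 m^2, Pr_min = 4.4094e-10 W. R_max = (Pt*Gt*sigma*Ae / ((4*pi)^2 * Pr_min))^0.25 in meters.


R^4 = 256050*2883.3*13.947*9.3431 / ((4*pi)^2 * 4.4094e-10) = 1.381615e+18
R_max = 1.381615e+18^0.25 = 34284 m

34284 m


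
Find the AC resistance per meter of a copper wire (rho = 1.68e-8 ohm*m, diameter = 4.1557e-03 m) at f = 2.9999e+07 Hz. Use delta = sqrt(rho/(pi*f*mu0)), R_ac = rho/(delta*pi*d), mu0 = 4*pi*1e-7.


delta = sqrt(1.68e-8 / (pi * 2.9999e+07 * 4*pi*1e-7)) = 1.191026e-05 m
R_ac = 1.68e-8 / (1.191026e-05 * pi * 4.1557e-03) = 0.1080 ohm/m

0.1080 ohm/m


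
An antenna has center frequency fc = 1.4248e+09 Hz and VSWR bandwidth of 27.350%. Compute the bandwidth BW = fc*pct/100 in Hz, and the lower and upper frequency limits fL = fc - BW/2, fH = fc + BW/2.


BW = 1.4248e+09 * 27.350/100 = 3.896828e+08 Hz
fL = 1.4248e+09 - 3.896828e+08/2 = 1.230e+09 Hz
fH = 1.4248e+09 + 3.896828e+08/2 = 1.620e+09 Hz

BW=3.897e+08 Hz, fL=1.230e+09 Hz, fH=1.620e+09 Hz


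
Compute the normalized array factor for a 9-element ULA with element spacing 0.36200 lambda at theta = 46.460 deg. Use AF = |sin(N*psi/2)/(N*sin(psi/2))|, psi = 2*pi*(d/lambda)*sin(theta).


psi = 2*pi*0.36200*sin(46.460 deg) = 1.648780 rad
AF = |sin(9*1.648780/2) / (9*sin(1.648780/2))| = 0.1373

0.1373


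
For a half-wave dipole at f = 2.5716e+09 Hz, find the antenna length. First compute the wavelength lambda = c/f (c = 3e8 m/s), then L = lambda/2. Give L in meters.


lambda = c / f = 3.0000e+08 / 2.5716e+09 = 0.1166589 m
L = lambda / 2 = 0.1166589 / 2 = 0.05833 m

0.05833 m


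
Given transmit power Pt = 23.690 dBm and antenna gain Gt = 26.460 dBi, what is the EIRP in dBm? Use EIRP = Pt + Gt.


EIRP = Pt + Gt = 23.690 + 26.460 = 50.15 dBm

50.15 dBm


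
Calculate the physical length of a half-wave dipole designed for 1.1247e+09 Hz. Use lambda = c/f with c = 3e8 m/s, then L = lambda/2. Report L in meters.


lambda = c / f = 3.0000e+08 / 1.1247e+09 = 0.2667378 m
L = lambda / 2 = 0.2667378 / 2 = 0.1334 m

0.1334 m


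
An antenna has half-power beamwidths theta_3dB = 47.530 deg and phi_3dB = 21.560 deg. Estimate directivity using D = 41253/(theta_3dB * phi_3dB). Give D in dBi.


D_linear = 41253 / (47.530 * 21.560) = 40.25677
D_dBi = 10 * log10(40.25677) = 16.05 dBi

16.05 dBi


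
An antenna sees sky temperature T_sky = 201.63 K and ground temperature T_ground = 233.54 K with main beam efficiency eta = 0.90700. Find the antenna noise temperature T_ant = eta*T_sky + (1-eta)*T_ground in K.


T_ant = 0.90700 * 201.63 + (1 - 0.90700) * 233.54 = 204.6 K

204.6 K


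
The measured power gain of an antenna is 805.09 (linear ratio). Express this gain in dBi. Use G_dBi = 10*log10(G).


G_dBi = 10 * log10(805.09) = 29.06 dBi

29.06 dBi


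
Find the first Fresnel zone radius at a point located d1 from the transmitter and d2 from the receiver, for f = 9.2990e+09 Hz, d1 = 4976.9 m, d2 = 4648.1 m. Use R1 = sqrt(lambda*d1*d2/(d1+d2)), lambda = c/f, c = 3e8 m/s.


lambda = c / f = 3.0000e+08 / 9.2990e+09 = 0.03226153 m
R1 = sqrt(0.03226153 * 4976.9 * 4648.1 / (4976.9 + 4648.1)) = 8.806 m

8.806 m


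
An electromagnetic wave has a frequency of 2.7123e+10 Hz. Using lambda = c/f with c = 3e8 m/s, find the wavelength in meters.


lambda = c / f = 3.0000e+08 / 2.7123e+10 = 0.01106 m

0.01106 m


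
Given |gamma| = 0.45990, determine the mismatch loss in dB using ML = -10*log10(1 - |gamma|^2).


ML = -10 * log10(1 - 0.45990^2) = -10 * log10(0.78849199) = 1.032 dB

1.032 dB


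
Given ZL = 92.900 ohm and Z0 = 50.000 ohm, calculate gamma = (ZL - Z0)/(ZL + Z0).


gamma = (92.900 - 50.000) / (92.900 + 50.000) = 0.3002

0.3002


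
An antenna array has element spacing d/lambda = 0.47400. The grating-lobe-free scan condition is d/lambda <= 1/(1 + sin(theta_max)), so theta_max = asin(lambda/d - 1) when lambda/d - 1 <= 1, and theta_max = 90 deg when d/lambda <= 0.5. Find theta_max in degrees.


lambda/d - 1 = 1/0.47400 - 1 = 1.109705 >= 1
d/lambda <= 0.5, so the array can scan to endfire without grating lobes: theta_max = 90 deg

90 deg


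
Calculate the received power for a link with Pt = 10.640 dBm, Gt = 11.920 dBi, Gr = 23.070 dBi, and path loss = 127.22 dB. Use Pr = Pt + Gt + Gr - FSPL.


Pr = 10.640 + 11.920 + 23.070 - 127.22 = -81.59 dBm

-81.59 dBm


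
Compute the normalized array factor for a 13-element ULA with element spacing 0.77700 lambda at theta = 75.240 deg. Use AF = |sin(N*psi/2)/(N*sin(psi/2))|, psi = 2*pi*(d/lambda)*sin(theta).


psi = 2*pi*0.77700*sin(75.240 deg) = 4.720935 rad
AF = |sin(13*4.720935/2) / (13*sin(4.720935/2))| = 0.07285

0.07285


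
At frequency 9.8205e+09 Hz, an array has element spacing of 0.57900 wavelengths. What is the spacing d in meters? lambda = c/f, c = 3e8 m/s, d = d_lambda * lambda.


lambda = c / f = 3.0000e+08 / 9.8205e+09 = 0.03054834 m
d = 0.57900 * 0.03054834 = 0.01769 m

0.01769 m


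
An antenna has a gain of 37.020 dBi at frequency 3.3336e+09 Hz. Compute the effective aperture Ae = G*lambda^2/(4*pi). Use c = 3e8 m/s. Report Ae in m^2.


lambda = c / f = 3.0000e+08 / 3.3336e+09 = 0.08999280 m
G_linear = 10^(37.020/10) = 5035.006
Ae = G_linear * lambda^2 / (4*pi) = 5035.006 * 0.08999280^2 / (4*pi) = 3.245 m^2

3.245 m^2


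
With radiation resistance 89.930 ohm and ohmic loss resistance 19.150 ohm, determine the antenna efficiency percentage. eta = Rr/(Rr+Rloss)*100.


eta = 89.930 / (89.930 + 19.150) * 100 = 82.44%

82.44%


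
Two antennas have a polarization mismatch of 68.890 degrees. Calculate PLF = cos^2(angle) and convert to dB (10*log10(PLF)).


PLF_linear = cos^2(68.890 deg) = 0.1297150
PLF_dB = 10 * log10(0.1297150) = -8.870 dB

-8.870 dB


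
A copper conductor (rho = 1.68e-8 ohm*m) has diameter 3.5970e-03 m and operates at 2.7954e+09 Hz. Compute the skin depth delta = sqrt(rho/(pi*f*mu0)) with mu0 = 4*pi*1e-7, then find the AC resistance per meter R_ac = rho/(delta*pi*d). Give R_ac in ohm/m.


delta = sqrt(1.68e-8 / (pi * 2.7954e+09 * 4*pi*1e-7)) = 1.233823e-06 m
R_ac = 1.68e-8 / (1.233823e-06 * pi * 3.5970e-03) = 1.205 ohm/m

1.205 ohm/m


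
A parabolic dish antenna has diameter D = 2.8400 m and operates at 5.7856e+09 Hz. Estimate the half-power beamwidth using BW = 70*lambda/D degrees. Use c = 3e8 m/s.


lambda = c / f = 3.0000e+08 / 5.7856e+09 = 0.05185288 m
BW = 70 * 0.05185288 / 2.8400 = 1.278 deg

1.278 deg


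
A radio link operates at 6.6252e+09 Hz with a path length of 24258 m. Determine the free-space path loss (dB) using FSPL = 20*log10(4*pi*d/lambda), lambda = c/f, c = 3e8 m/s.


lambda = c / f = 3.0000e+08 / 6.6252e+09 = 0.04528165 m
FSPL = 20 * log10(4*pi*24258/0.04528165) = 136.6 dB

136.6 dB


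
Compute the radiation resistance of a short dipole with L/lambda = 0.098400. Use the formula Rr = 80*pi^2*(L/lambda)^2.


Rr = 80 * pi^2 * (0.098400)^2 = 80 * 9.869604 * 9.682560e-03 = 7.645 ohm

7.645 ohm


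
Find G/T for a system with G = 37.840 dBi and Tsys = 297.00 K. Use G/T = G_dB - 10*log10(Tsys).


G/T = 37.840 - 10*log10(297.00) = 37.840 - 24.72756 = 13.11 dB/K

13.11 dB/K


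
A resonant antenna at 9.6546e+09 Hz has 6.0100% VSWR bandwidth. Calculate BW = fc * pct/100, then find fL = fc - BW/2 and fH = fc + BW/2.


BW = 9.6546e+09 * 6.0100/100 = 5.802415e+08 Hz
fL = 9.6546e+09 - 5.802415e+08/2 = 9.364e+09 Hz
fH = 9.6546e+09 + 5.802415e+08/2 = 9.945e+09 Hz

BW=5.802e+08 Hz, fL=9.364e+09 Hz, fH=9.945e+09 Hz
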